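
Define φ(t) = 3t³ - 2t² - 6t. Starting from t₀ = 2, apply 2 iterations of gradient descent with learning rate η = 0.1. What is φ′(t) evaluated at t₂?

-6.410096

φ′(t) = 9t² - 4t - 6
Step 1: φ′(2) = 22; t₁ = 2 − 0.1·22 = -0.2
Step 2: φ′(-0.2) = -4.84; t₂ = -0.2 − 0.1·(-4.84) = 0.284
φ′(t) at (0.284) = -6.410096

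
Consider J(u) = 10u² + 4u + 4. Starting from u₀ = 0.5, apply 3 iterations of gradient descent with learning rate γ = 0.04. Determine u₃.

-0.1944

J′(u) = 20u + 4
u₁ = 0.5 − 0.04·14 = -0.06
u₂ = -0.06 − 0.04·2.8 = -0.172
u₃ = -0.172 − 0.04·0.56 = -0.1944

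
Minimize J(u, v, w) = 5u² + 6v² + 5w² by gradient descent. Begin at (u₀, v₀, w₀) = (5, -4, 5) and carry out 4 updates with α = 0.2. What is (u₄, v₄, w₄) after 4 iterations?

∇J = (10u, 12v, 10w)
(u₁, v₁, w₁) = (5, -4, 5) − 0.2·(50, -48, 50) = (-5, 5.6, -5)
(u₂, v₂, w₂) = (-5, 5.6, -5) − 0.2·(-50, 67.2, -50) = (5, -7.84, 5)
(u₃, v₃, w₃) = (5, -7.84, 5) − 0.2·(50, -94.08, 50) = (-5, 10.976, -5)
(u₄, v₄, w₄) = (-5, 10.976, -5) − 0.2·(-50, 131.712, -50) = (5, -15.3664, 5)

(5, -15.3664, 5)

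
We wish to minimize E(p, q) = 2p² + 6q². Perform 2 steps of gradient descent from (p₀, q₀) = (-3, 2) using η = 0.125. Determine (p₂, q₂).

∇E = (4p, 12q)
Step 1: at (-3, 2), ∇E = (-12, 24) → (-3, 2) − 0.125·(-12, 24) = (-1.5, -1)
Step 2: at (-1.5, -1), ∇E = (-6, -12) → (-1.5, -1) − 0.125·(-6, -12) = (-0.75, 0.5)

(-0.75, 0.5)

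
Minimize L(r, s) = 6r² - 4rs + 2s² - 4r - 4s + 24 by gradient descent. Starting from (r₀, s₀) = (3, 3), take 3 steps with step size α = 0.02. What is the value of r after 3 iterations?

∇L = (12r - 4s - 4, -4r + 4s - 4)
Step 1: at (3, 3), ∇L = (20, -4) → (3, 3) − 0.02·(20, -4) = (2.6, 3.08)
Step 2: at (2.6, 3.08), ∇L = (14.88, -2.08) → (2.6, 3.08) − 0.02·(14.88, -2.08) = (2.3024, 3.1216)
Step 3: at (2.3024, 3.1216), ∇L = (11.1424, -0.7232) → (2.3024, 3.1216) − 0.02·(11.1424, -0.7232) = (2.079552, 3.136064)
r = 2.079552

2.079552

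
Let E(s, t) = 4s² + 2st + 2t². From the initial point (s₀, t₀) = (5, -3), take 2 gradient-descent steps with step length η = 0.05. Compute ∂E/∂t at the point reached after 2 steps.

∇E = (8s + 2t, 2s + 4t)
(s₁, t₁) = (5, -3) − 0.05·(34, -2) = (3.3, -2.9)
(s₂, t₂) = (3.3, -2.9) − 0.05·(20.6, -5) = (2.27, -2.65)
∂E/∂t at (2.27, -2.65) = -6.06

-6.06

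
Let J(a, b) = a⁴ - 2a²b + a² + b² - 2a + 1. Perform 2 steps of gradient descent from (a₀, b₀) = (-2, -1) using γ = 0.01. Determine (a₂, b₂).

(-1.28766944, -0.834568)

∇J = (4a³ - 4ab + 2a - 2, -2a² + 2b)
Step 1: at (-2, -1), ∇J = (-46, -10) → (-2, -1) − 0.01·(-46, -10) = (-1.54, -0.9)
Step 2: at (-1.54, -0.9), ∇J = (-25.233056, -6.5432) → (-1.54, -0.9) − 0.01·(-25.233056, -6.5432) = (-1.28766944, -0.834568)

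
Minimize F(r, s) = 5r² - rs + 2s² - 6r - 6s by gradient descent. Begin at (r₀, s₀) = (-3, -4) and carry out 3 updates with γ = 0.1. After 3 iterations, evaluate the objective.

∇F = (10r - s - 6, -r + 4s - 6)
Step 1: at (-3, -4), ∇F = (-32, -19) → (-3, -4) − 0.1·(-32, -19) = (0.2, -2.1)
Step 2: at (0.2, -2.1), ∇F = (-1.9, -14.6) → (0.2, -2.1) − 0.1·(-1.9, -14.6) = (0.39, -0.64)
Step 3: at (0.39, -0.64), ∇F = (-1.46, -8.95) → (0.39, -0.64) − 0.1·(-1.46, -8.95) = (0.536, 0.255)
F(0.536, 0.255) = -3.31615

-3.31615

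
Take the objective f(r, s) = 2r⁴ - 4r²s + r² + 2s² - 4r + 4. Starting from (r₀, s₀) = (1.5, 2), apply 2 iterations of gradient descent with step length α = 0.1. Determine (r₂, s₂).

∇f = (8r³ - 8rs + 2r - 4, -4r² + 4s)
Step 1: at (1.5, 2), ∇f = (2, -1) → (1.5, 2) − 0.1·(2, -1) = (1.3, 2.1)
Step 2: at (1.3, 2.1), ∇f = (-5.664, 1.64) → (1.3, 2.1) − 0.1·(-5.664, 1.64) = (1.8664, 1.936)

(1.8664, 1.936)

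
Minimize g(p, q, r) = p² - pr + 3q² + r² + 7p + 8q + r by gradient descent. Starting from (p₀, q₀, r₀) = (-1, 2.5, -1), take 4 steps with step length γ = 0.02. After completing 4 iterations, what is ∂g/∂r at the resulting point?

∇g = (2p - r + 7, 6q + 8, -p + 2r + 1)
(p₁, q₁, r₁) = (-1, 2.5, -1) − 0.02·(6, 23, 0) = (-1.12, 2.04, -1)
(p₂, q₂, r₂) = (-1.12, 2.04, -1) − 0.02·(5.76, 20.24, 0.12) = (-1.2352, 1.6352, -1.0024)
(p₃, q₃, r₃) = (-1.2352, 1.6352, -1.0024) − 0.02·(5.532, 17.8112, 0.2304) = (-1.34584, 1.278976, -1.007008)
(p₄, q₄, r₄) = (-1.34584, 1.278976, -1.007008) − 0.02·(5.315328, 15.673856, 0.331824) = (-1.45214656, 0.96549888, -1.01364448)
∂g/∂r at (-1.45214656, 0.96549888, -1.01364448) = 0.4248576

0.4248576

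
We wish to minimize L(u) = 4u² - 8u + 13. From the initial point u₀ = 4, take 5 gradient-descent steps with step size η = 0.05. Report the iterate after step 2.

2.08

L′(u) = 8u - 8
Step 1: L′(4) = 24; u₁ = 4 − 0.05·24 = 2.8
Step 2: L′(2.8) = 14.4; u₂ = 2.8 − 0.05·14.4 = 2.08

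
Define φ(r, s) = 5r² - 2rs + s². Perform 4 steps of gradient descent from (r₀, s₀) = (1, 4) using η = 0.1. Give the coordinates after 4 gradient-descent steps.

∇φ = (10r - 2s, -2r + 2s)
Step 1: at (1, 4), ∇φ = (2, 6) → (1, 4) − 0.1·(2, 6) = (0.8, 3.4)
Step 2: at (0.8, 3.4), ∇φ = (1.2, 5.2) → (0.8, 3.4) − 0.1·(1.2, 5.2) = (0.68, 2.88)
Step 3: at (0.68, 2.88), ∇φ = (1.04, 4.4) → (0.68, 2.88) − 0.1·(1.04, 4.4) = (0.576, 2.44)
Step 4: at (0.576, 2.44), ∇φ = (0.88, 3.728) → (0.576, 2.44) − 0.1·(0.88, 3.728) = (0.488, 2.0672)

(0.488, 2.0672)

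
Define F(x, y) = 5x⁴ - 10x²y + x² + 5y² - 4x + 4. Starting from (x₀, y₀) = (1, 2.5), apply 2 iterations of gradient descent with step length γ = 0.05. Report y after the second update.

4.255

∇F = (20x³ - 20xy + 2x - 4, -10x² + 10y)
(x₁, y₁) = (1, 2.5) − 0.05·(-32, 15) = (2.6, 1.75)
(x₂, y₂) = (2.6, 1.75) − 0.05·(261.72, -50.1) = (-10.486, 4.255)
y = 4.255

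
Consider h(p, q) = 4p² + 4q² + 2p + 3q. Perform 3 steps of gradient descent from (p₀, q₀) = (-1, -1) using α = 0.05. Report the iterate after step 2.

(-0.52, -0.6)

∇h = (8p + 2, 8q + 3)
Step 1: at (-1, -1), ∇h = (-6, -5) → (-1, -1) − 0.05·(-6, -5) = (-0.7, -0.75)
Step 2: at (-0.7, -0.75), ∇h = (-3.6, -3) → (-0.7, -0.75) − 0.05·(-3.6, -3) = (-0.52, -0.6)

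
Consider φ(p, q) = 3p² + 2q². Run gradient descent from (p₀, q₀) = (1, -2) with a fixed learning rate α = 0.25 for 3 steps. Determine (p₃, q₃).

(-0.125, 0)

∇φ = (6p, 4q)
Step 1: at (1, -2), ∇φ = (6, -8) → (1, -2) − 0.25·(6, -8) = (-0.5, 0)
Step 2: at (-0.5, 0), ∇φ = (-3, 0) → (-0.5, 0) − 0.25·(-3, 0) = (0.25, 0)
Step 3: at (0.25, 0), ∇φ = (1.5, 0) → (0.25, 0) − 0.25·(1.5, 0) = (-0.125, 0)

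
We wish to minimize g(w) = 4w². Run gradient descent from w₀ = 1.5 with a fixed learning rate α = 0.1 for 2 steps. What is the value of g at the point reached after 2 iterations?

g′(w) = 8w
Step 1: g′(1.5) = 12; w₁ = 1.5 − 0.1·12 = 0.3
Step 2: g′(0.3) = 2.4; w₂ = 0.3 − 0.1·2.4 = 0.06
g(0.06) = 0.0144

0.0144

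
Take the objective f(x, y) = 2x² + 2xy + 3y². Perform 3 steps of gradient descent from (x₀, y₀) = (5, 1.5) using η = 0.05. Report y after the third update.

∇f = (4x + 2y, 2x + 6y)
(x₁, y₁) = (5, 1.5) − 0.05·(23, 19) = (3.85, 0.55)
(x₂, y₂) = (3.85, 0.55) − 0.05·(16.5, 11) = (3.025, 0)
(x₃, y₃) = (3.025, 0) − 0.05·(12.1, 6.05) = (2.42, -0.3025)
y = -0.3025

-0.3025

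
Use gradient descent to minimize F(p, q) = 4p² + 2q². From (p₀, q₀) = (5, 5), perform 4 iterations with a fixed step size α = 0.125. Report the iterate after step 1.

∇F = (8p, 4q)
(p₁, q₁) = (5, 5) − 0.125·(40, 20) = (0, 2.5)

(0, 2.5)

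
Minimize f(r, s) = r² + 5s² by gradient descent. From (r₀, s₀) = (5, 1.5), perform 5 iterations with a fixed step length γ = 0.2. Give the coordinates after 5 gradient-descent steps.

∇f = (2r, 10s)
Step 1: at (5, 1.5), ∇f = (10, 15) → (5, 1.5) − 0.2·(10, 15) = (3, -1.5)
Step 2: at (3, -1.5), ∇f = (6, -15) → (3, -1.5) − 0.2·(6, -15) = (1.8, 1.5)
Step 3: at (1.8, 1.5), ∇f = (3.6, 15) → (1.8, 1.5) − 0.2·(3.6, 15) = (1.08, -1.5)
Step 4: at (1.08, -1.5), ∇f = (2.16, -15) → (1.08, -1.5) − 0.2·(2.16, -15) = (0.648, 1.5)
Step 5: at (0.648, 1.5), ∇f = (1.296, 15) → (0.648, 1.5) − 0.2·(1.296, 15) = (0.3888, -1.5)

(0.3888, -1.5)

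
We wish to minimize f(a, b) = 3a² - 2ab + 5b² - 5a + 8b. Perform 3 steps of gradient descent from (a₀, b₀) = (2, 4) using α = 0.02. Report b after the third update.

1.853536

∇f = (6a - 2b - 5, -2a + 10b + 8)
Step 1: at (2, 4), ∇f = (-1, 44) → (2, 4) − 0.02·(-1, 44) = (2.02, 3.12)
Step 2: at (2.02, 3.12), ∇f = (0.88, 35.16) → (2.02, 3.12) − 0.02·(0.88, 35.16) = (2.0024, 2.4168)
Step 3: at (2.0024, 2.4168), ∇f = (2.1808, 28.1632) → (2.0024, 2.4168) − 0.02·(2.1808, 28.1632) = (1.958784, 1.853536)
b = 1.853536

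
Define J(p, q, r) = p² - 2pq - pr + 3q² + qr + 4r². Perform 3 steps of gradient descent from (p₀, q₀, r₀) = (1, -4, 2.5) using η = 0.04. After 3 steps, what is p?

∇J = (2p - 2q - r, -2p + 6q + r, -p + q + 8r)
(p₁, q₁, r₁) = (1, -4, 2.5) − 0.04·(7.5, -23.5, 15) = (0.7, -3.06, 1.9)
(p₂, q₂, r₂) = (0.7, -3.06, 1.9) − 0.04·(5.62, -17.86, 11.44) = (0.4752, -2.3456, 1.4424)
(p₃, q₃, r₃) = (0.4752, -2.3456, 1.4424) − 0.04·(4.1992, -13.5816, 8.7184) = (0.307232, -1.802336, 1.093664)
p = 0.307232

0.307232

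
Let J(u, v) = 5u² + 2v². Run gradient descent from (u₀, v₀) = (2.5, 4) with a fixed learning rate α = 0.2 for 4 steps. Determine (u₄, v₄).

(2.5, 0.0064)

∇J = (10u, 4v)
Step 1: at (2.5, 4), ∇J = (25, 16) → (2.5, 4) − 0.2·(25, 16) = (-2.5, 0.8)
Step 2: at (-2.5, 0.8), ∇J = (-25, 3.2) → (-2.5, 0.8) − 0.2·(-25, 3.2) = (2.5, 0.16)
Step 3: at (2.5, 0.16), ∇J = (25, 0.64) → (2.5, 0.16) − 0.2·(25, 0.64) = (-2.5, 0.032)
Step 4: at (-2.5, 0.032), ∇J = (-25, 0.128) → (-2.5, 0.032) − 0.2·(-25, 0.128) = (2.5, 0.0064)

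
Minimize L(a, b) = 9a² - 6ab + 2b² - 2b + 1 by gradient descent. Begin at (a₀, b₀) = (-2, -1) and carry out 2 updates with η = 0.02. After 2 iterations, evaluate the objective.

∇L = (18a - 6b, -6a + 4b - 2)
(a₁, b₁) = (-2, -1) − 0.02·(-30, 6) = (-1.4, -1.12)
(a₂, b₂) = (-1.4, -1.12) − 0.02·(-18.48, 1.92) = (-1.0304, -1.1584)
L(-1.0304, -1.1584) = 8.3944064

8.3944064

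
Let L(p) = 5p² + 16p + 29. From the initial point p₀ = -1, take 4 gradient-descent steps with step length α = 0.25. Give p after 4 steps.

L′(p) = 10p + 16
Step 1: L′(-1) = 6; p₁ = -1 − 0.25·6 = -2.5
Step 2: L′(-2.5) = -9; p₂ = -2.5 − 0.25·(-9) = -0.25
Step 3: L′(-0.25) = 13.5; p₃ = -0.25 − 0.25·13.5 = -3.625
Step 4: L′(-3.625) = -20.25; p₄ = -3.625 − 0.25·(-20.25) = 1.4375

1.4375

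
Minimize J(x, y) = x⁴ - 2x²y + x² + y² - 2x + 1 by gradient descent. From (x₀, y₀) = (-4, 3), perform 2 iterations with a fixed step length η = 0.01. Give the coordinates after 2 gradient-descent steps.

∇J = (4x³ - 4xy + 2x - 2, -2x² + 2y)
Step 1: at (-4, 3), ∇J = (-218, -26) → (-4, 3) − 0.01·(-218, -26) = (-1.82, 3.26)
Step 2: at (-1.82, 3.26), ∇J = (-6.021472, -0.1048) → (-1.82, 3.26) − 0.01·(-6.021472, -0.1048) = (-1.75978528, 3.261048)

(-1.75978528, 3.261048)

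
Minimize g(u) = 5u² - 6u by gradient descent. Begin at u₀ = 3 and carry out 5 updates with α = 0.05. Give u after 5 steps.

g′(u) = 10u - 6
u₁ = 3 − 0.05·24 = 1.8
u₂ = 1.8 − 0.05·12 = 1.2
u₃ = 1.2 − 0.05·6 = 0.9
u₄ = 0.9 − 0.05·3 = 0.75
u₅ = 0.75 − 0.05·1.5 = 0.675

0.675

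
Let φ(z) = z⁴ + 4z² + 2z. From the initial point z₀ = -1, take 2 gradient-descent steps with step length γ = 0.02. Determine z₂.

-0.67104

φ′(z) = 4z³ + 8z + 2
z₁ = -1 − 0.02·(-10) = -0.8
z₂ = -0.8 − 0.02·(-6.448) = -0.67104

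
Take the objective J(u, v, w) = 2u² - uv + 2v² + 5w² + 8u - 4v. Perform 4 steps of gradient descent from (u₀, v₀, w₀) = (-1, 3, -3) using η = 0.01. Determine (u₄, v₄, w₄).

(-1.04278365, 2.66042635, -1.9683)

∇J = (4u - v + 8, -u + 4v - 4, 10w)
Step 1: at (-1, 3, -3), ∇J = (1, 9, -30) → (-1, 3, -3) − 0.01·(1, 9, -30) = (-1.01, 2.91, -2.7)
Step 2: at (-1.01, 2.91, -2.7), ∇J = (1.05, 8.65, -27) → (-1.01, 2.91, -2.7) − 0.01·(1.05, 8.65, -27) = (-1.0205, 2.8235, -2.43)
Step 3: at (-1.0205, 2.8235, -2.43), ∇J = (1.0945, 8.3145, -24.3) → (-1.0205, 2.8235, -2.43) − 0.01·(1.0945, 8.3145, -24.3) = (-1.031445, 2.740355, -2.187)
Step 4: at (-1.031445, 2.740355, -2.187), ∇J = (1.133865, 7.992865, -21.87) → (-1.031445, 2.740355, -2.187) − 0.01·(1.133865, 7.992865, -21.87) = (-1.04278365, 2.66042635, -1.9683)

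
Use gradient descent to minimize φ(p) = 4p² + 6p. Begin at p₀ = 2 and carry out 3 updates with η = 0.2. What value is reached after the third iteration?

φ′(p) = 8p + 6
p₁ = 2 − 0.2·22 = -2.4
p₂ = -2.4 − 0.2·(-13.2) = 0.24
p₃ = 0.24 − 0.2·7.92 = -1.344

-1.344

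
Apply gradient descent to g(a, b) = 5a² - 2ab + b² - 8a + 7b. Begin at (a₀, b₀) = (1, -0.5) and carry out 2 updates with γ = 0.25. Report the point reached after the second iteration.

∇g = (10a - 2b - 8, -2a + 2b + 7)
(a₁, b₁) = (1, -0.5) − 0.25·(3, 4) = (0.25, -1.5)
(a₂, b₂) = (0.25, -1.5) − 0.25·(-2.5, 3.5) = (0.875, -2.375)

(0.875, -2.375)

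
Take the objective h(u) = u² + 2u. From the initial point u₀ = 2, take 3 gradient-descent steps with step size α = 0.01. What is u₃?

1.823576

h′(u) = 2u + 2
Step 1: h′(2) = 6; u₁ = 2 − 0.01·6 = 1.94
Step 2: h′(1.94) = 5.88; u₂ = 1.94 − 0.01·5.88 = 1.8812
Step 3: h′(1.8812) = 5.7624; u₃ = 1.8812 − 0.01·5.7624 = 1.823576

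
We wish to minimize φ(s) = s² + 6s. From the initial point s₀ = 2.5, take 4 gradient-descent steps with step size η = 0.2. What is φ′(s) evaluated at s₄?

φ′(s) = 2s + 6
s₁ = 2.5 − 0.2·11 = 0.3
s₂ = 0.3 − 0.2·6.6 = -1.02
s₃ = -1.02 − 0.2·3.96 = -1.812
s₄ = -1.812 − 0.2·2.376 = -2.2872
φ′(s) at (-2.2872) = 1.4256

1.4256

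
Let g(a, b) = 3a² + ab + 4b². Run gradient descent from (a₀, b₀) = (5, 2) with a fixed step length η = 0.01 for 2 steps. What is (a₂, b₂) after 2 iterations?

∇g = (6a + b, a + 8b)
Step 1: at (5, 2), ∇g = (32, 21) → (5, 2) − 0.01·(32, 21) = (4.68, 1.79)
Step 2: at (4.68, 1.79), ∇g = (29.87, 19) → (4.68, 1.79) − 0.01·(29.87, 19) = (4.3813, 1.6)

(4.3813, 1.6)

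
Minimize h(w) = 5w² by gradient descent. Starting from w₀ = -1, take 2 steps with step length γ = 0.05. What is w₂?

h′(w) = 10w
w₁ = -1 − 0.05·(-10) = -0.5
w₂ = -0.5 − 0.05·(-5) = -0.25

-0.25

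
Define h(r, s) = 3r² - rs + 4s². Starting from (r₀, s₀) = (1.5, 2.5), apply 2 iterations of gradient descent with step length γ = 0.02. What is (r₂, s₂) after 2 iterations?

∇h = (6r - s, -r + 8s)
(r₁, s₁) = (1.5, 2.5) − 0.02·(6.5, 18.5) = (1.37, 2.13)
(r₂, s₂) = (1.37, 2.13) − 0.02·(6.09, 15.67) = (1.2482, 1.8166)

(1.2482, 1.8166)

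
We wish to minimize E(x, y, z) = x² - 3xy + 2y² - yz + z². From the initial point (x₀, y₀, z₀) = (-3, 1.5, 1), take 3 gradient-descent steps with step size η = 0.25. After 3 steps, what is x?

∇E = (2x - 3y, -3x + 4y - z, -y + 2z)
(x₁, y₁, z₁) = (-3, 1.5, 1) − 0.25·(-10.5, 14, 0.5) = (-0.375, -2, 0.875)
(x₂, y₂, z₂) = (-0.375, -2, 0.875) − 0.25·(5.25, -7.75, 3.75) = (-1.6875, -0.0625, -0.0625)
(x₃, y₃, z₃) = (-1.6875, -0.0625, -0.0625) − 0.25·(-3.1875, 4.875, -0.0625) = (-0.890625, -1.28125, -0.046875)
x = -0.890625

-0.890625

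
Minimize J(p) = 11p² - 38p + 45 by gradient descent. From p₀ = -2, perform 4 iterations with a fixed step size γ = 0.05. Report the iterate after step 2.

1.69

J′(p) = 22p - 38
Step 1: J′(-2) = -82; p₁ = -2 − 0.05·(-82) = 2.1
Step 2: J′(2.1) = 8.2; p₂ = 2.1 − 0.05·8.2 = 1.69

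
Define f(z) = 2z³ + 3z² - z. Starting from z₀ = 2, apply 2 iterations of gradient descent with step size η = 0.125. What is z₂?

f′(z) = 6z² + 6z - 1
z₁ = 2 − 0.125·35 = -2.375
z₂ = -2.375 − 0.125·18.59375 = -4.69921875

-4.69921875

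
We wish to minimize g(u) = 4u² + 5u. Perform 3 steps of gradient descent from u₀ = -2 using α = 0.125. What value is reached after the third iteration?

-0.625

g′(u) = 8u + 5
u₁ = -2 − 0.125·(-11) = -0.625
u₂ = -0.625 − 0.125·0 = -0.625
u₃ = -0.625 − 0.125·0 = -0.625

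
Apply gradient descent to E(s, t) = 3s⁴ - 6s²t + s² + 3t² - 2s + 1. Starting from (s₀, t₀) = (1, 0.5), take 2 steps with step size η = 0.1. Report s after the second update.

∇E = (12s³ - 12st + 2s - 2, -6s² + 6t)
(s₁, t₁) = (1, 0.5) − 0.1·(6, -3) = (0.4, 0.8)
(s₂, t₂) = (0.4, 0.8) − 0.1·(-4.272, 3.84) = (0.8272, 0.416)
s = 0.8272

0.8272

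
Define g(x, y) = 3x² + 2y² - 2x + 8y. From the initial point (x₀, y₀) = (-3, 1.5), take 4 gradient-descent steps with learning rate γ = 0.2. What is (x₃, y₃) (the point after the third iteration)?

(0.36, -1.972)

∇g = (6x - 2, 4y + 8)
(x₁, y₁) = (-3, 1.5) − 0.2·(-20, 14) = (1, -1.3)
(x₂, y₂) = (1, -1.3) − 0.2·(4, 2.8) = (0.2, -1.86)
(x₃, y₃) = (0.2, -1.86) − 0.2·(-0.8, 0.56) = (0.36, -1.972)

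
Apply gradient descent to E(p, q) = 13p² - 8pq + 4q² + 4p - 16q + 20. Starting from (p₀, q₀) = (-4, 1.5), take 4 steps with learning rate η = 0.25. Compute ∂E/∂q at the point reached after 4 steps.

∇E = (26p - 8q + 4, -8p + 8q - 16)
(p₁, q₁) = (-4, 1.5) − 0.25·(-112, 28) = (24, -5.5)
(p₂, q₂) = (24, -5.5) − 0.25·(672, -252) = (-144, 57.5)
(p₃, q₃) = (-144, 57.5) − 0.25·(-4200, 1596) = (906, -341.5)
(p₄, q₄) = (906, -341.5) − 0.25·(26292, -9996) = (-5667, 2157.5)
∂E/∂q at (-5667, 2157.5) = 62580

62580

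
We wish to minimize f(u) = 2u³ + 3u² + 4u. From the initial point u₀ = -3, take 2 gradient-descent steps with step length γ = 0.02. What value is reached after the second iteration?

f′(u) = 6u² + 6u + 4
Step 1: f′(-3) = 40; u₁ = -3 − 0.02·40 = -3.8
Step 2: f′(-3.8) = 67.84; u₂ = -3.8 − 0.02·67.84 = -5.1568

-5.1568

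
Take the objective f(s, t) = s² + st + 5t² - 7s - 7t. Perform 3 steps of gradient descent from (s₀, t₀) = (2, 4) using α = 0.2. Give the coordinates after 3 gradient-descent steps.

(2.44, -3.256)

∇f = (2s + t - 7, s + 10t - 7)
Step 1: at (2, 4), ∇f = (1, 35) → (2, 4) − 0.2·(1, 35) = (1.8, -3)
Step 2: at (1.8, -3), ∇f = (-6.4, -35.2) → (1.8, -3) − 0.2·(-6.4, -35.2) = (3.08, 4.04)
Step 3: at (3.08, 4.04), ∇f = (3.2, 36.48) → (3.08, 4.04) − 0.2·(3.2, 36.48) = (2.44, -3.256)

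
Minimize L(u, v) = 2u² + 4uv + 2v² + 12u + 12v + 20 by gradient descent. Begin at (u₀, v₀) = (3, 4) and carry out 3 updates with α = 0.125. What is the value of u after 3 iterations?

-2

∇L = (4u + 4v + 12, 4u + 4v + 12)
(u₁, v₁) = (3, 4) − 0.125·(40, 40) = (-2, -1)
(u₂, v₂) = (-2, -1) − 0.125·(0, 0) = (-2, -1)
(u₃, v₃) = (-2, -1) − 0.125·(0, 0) = (-2, -1)
u = -2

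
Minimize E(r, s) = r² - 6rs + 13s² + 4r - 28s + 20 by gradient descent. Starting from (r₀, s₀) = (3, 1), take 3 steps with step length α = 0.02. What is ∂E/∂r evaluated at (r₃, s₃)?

-0.228096

∇E = (2r - 6s + 4, -6r + 26s - 28)
Step 1: at (3, 1), ∇E = (4, -20) → (3, 1) − 0.02·(4, -20) = (2.92, 1.4)
Step 2: at (2.92, 1.4), ∇E = (1.44, -9.12) → (2.92, 1.4) − 0.02·(1.44, -9.12) = (2.8912, 1.5824)
Step 3: at (2.8912, 1.5824), ∇E = (0.288, -4.2048) → (2.8912, 1.5824) − 0.02·(0.288, -4.2048) = (2.88544, 1.666496)
∂E/∂r at (2.88544, 1.666496) = -0.228096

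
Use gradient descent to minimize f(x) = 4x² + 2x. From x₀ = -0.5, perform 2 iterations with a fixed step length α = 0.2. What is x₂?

-0.34

f′(x) = 8x + 2
Step 1: f′(-0.5) = -2; x₁ = -0.5 − 0.2·(-2) = -0.1
Step 2: f′(-0.1) = 1.2; x₂ = -0.1 − 0.2·1.2 = -0.34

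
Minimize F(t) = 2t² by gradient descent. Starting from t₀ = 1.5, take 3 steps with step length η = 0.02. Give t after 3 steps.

F′(t) = 4t
t₁ = 1.5 − 0.02·6 = 1.38
t₂ = 1.38 − 0.02·5.52 = 1.2696
t₃ = 1.2696 − 0.02·5.0784 = 1.168032

1.168032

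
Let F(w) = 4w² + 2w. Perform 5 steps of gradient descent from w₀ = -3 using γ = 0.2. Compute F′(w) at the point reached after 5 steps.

F′(w) = 8w + 2
w₁ = -3 − 0.2·(-22) = 1.4
w₂ = 1.4 − 0.2·13.2 = -1.24
w₃ = -1.24 − 0.2·(-7.92) = 0.344
w₄ = 0.344 − 0.2·4.752 = -0.6064
w₅ = -0.6064 − 0.2·(-2.8512) = -0.03616
F′(w) at (-0.03616) = 1.71072

1.71072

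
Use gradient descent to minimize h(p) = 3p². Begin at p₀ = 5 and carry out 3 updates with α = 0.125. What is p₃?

h′(p) = 6p
p₁ = 5 − 0.125·30 = 1.25
p₂ = 1.25 − 0.125·7.5 = 0.3125
p₃ = 0.3125 − 0.125·1.875 = 0.078125

0.078125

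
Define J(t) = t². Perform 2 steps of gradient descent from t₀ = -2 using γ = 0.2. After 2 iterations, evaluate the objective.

0.5184

J′(t) = 2t
Step 1: J′(-2) = -4; t₁ = -2 − 0.2·(-4) = -1.2
Step 2: J′(-1.2) = -2.4; t₂ = -1.2 − 0.2·(-2.4) = -0.72
J(-0.72) = 0.5184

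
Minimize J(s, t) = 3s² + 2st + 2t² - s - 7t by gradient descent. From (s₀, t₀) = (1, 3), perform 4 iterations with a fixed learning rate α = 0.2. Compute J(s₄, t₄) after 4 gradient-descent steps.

∇J = (6s + 2t - 1, 2s + 4t - 7)
(s₁, t₁) = (1, 3) − 0.2·(11, 7) = (-1.2, 1.6)
(s₂, t₂) = (-1.2, 1.6) − 0.2·(-5, -3) = (-0.2, 2.2)
(s₃, t₃) = (-0.2, 2.2) − 0.2·(2.2, 1.4) = (-0.64, 1.92)
(s₄, t₄) = (-0.64, 1.92) − 0.2·(-1, -0.6) = (-0.44, 2.04)
J(-0.44, 2.04) = -6.7312

-6.7312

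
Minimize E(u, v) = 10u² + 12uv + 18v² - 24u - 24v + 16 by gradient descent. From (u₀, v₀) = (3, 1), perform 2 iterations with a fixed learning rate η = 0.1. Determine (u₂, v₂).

∇E = (20u + 12v - 24, 12u + 36v - 24)
(u₁, v₁) = (3, 1) − 0.1·(48, 48) = (-1.8, -3.8)
(u₂, v₂) = (-1.8, -3.8) − 0.1·(-105.6, -182.4) = (8.76, 14.44)

(8.76, 14.44)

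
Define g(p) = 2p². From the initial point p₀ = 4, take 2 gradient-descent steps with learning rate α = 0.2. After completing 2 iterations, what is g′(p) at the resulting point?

g′(p) = 4p
Step 1: g′(4) = 16; p₁ = 4 − 0.2·16 = 0.8
Step 2: g′(0.8) = 3.2; p₂ = 0.8 − 0.2·3.2 = 0.16
g′(p) at (0.16) = 0.64

0.64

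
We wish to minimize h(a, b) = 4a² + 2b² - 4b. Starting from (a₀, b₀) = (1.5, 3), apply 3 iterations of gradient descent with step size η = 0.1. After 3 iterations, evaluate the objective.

∇h = (8a, 4b - 4)
Step 1: at (1.5, 3), ∇h = (12, 8) → (1.5, 3) − 0.1·(12, 8) = (0.3, 2.2)
Step 2: at (0.3, 2.2), ∇h = (2.4, 4.8) → (0.3, 2.2) − 0.1·(2.4, 4.8) = (0.06, 1.72)
Step 3: at (0.06, 1.72), ∇h = (0.48, 2.88) → (0.06, 1.72) − 0.1·(0.48, 2.88) = (0.012, 1.432)
h(0.012, 1.432) = -1.626176

-1.626176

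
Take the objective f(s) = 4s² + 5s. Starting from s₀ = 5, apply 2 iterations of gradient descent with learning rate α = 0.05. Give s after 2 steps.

1.4

f′(s) = 8s + 5
s₁ = 5 − 0.05·45 = 2.75
s₂ = 2.75 − 0.05·27 = 1.4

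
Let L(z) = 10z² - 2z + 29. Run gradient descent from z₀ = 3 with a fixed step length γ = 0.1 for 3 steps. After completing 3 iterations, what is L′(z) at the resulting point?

L′(z) = 20z - 2
Step 1: L′(3) = 58; z₁ = 3 − 0.1·58 = -2.8
Step 2: L′(-2.8) = -58; z₂ = -2.8 − 0.1·(-58) = 3
Step 3: L′(3) = 58; z₃ = 3 − 0.1·58 = -2.8
L′(z) at (-2.8) = -58

-58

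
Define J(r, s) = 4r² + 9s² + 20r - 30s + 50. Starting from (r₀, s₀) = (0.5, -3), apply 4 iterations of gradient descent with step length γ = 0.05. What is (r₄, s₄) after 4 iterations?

(-2.1112, 1.6662)

∇J = (8r + 20, 18s - 30)
(r₁, s₁) = (0.5, -3) − 0.05·(24, -84) = (-0.7, 1.2)
(r₂, s₂) = (-0.7, 1.2) − 0.05·(14.4, -8.4) = (-1.42, 1.62)
(r₃, s₃) = (-1.42, 1.62) − 0.05·(8.64, -0.84) = (-1.852, 1.662)
(r₄, s₄) = (-1.852, 1.662) − 0.05·(5.184, -0.084) = (-2.1112, 1.6662)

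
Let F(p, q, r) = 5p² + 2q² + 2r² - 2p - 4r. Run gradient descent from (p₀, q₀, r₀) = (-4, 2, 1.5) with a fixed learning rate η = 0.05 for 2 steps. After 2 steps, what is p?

-0.85

∇F = (10p - 2, 4q, 4r - 4)
(p₁, q₁, r₁) = (-4, 2, 1.5) − 0.05·(-42, 8, 2) = (-1.9, 1.6, 1.4)
(p₂, q₂, r₂) = (-1.9, 1.6, 1.4) − 0.05·(-21, 6.4, 1.6) = (-0.85, 1.28, 1.32)
p = -0.85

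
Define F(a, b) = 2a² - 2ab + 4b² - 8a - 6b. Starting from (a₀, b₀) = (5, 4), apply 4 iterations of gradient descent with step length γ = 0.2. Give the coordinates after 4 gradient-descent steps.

∇F = (4a - 2b - 8, -2a + 8b - 6)
(a₁, b₁) = (5, 4) − 0.2·(4, 16) = (4.2, 0.8)
(a₂, b₂) = (4.2, 0.8) − 0.2·(7.2, -8) = (2.76, 2.4)
(a₃, b₃) = (2.76, 2.4) − 0.2·(-1.76, 7.68) = (3.112, 0.864)
(a₄, b₄) = (3.112, 0.864) − 0.2·(2.72, -5.312) = (2.568, 1.9264)

(2.568, 1.9264)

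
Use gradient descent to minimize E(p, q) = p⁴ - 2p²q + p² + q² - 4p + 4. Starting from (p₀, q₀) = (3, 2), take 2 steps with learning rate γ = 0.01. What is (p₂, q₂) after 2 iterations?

(1.92837024, 2.188792)

∇E = (4p³ - 4pq + 2p - 4, -2p² + 2q)
(p₁, q₁) = (3, 2) − 0.01·(86, -14) = (2.14, 2.14)
(p₂, q₂) = (2.14, 2.14) − 0.01·(21.162976, -4.8792) = (1.92837024, 2.188792)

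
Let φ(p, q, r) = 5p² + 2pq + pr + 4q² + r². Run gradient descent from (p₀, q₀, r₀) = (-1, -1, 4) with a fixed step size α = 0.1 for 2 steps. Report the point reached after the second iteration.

(-0.33, 0.04, 2.66)

∇φ = (10p + 2q + r, 2p + 8q, p + 2r)
Step 1: at (-1, -1, 4), ∇φ = (-8, -10, 7) → (-1, -1, 4) − 0.1·(-8, -10, 7) = (-0.2, 0, 3.3)
Step 2: at (-0.2, 0, 3.3), ∇φ = (1.3, -0.4, 6.4) → (-0.2, 0, 3.3) − 0.1·(1.3, -0.4, 6.4) = (-0.33, 0.04, 2.66)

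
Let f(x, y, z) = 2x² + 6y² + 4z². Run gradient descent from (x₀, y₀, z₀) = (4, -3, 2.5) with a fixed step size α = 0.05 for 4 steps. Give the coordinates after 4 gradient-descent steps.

∇f = (4x, 12y, 8z)
Step 1: at (4, -3, 2.5), ∇f = (16, -36, 20) → (4, -3, 2.5) − 0.05·(16, -36, 20) = (3.2, -1.2, 1.5)
Step 2: at (3.2, -1.2, 1.5), ∇f = (12.8, -14.4, 12) → (3.2, -1.2, 1.5) − 0.05·(12.8, -14.4, 12) = (2.56, -0.48, 0.9)
Step 3: at (2.56, -0.48, 0.9), ∇f = (10.24, -5.76, 7.2) → (2.56, -0.48, 0.9) − 0.05·(10.24, -5.76, 7.2) = (2.048, -0.192, 0.54)
Step 4: at (2.048, -0.192, 0.54), ∇f = (8.192, -2.304, 4.32) → (2.048, -0.192, 0.54) − 0.05·(8.192, -2.304, 4.32) = (1.6384, -0.0768, 0.324)

(1.6384, -0.0768, 0.324)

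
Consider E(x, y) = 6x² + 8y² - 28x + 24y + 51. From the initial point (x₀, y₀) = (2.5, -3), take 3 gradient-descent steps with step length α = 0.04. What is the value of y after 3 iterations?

∇E = (12x - 28, 16y + 24)
Step 1: at (2.5, -3), ∇E = (2, -24) → (2.5, -3) − 0.04·(2, -24) = (2.42, -2.04)
Step 2: at (2.42, -2.04), ∇E = (1.04, -8.64) → (2.42, -2.04) − 0.04·(1.04, -8.64) = (2.3784, -1.6944)
Step 3: at (2.3784, -1.6944), ∇E = (0.5408, -3.1104) → (2.3784, -1.6944) − 0.04·(0.5408, -3.1104) = (2.356768, -1.569984)
y = -1.569984

-1.569984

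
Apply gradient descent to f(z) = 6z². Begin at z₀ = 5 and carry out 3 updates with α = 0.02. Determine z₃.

2.19488

f′(z) = 12z
Step 1: f′(5) = 60; z₁ = 5 − 0.02·60 = 3.8
Step 2: f′(3.8) = 45.6; z₂ = 3.8 − 0.02·45.6 = 2.888
Step 3: f′(2.888) = 34.656; z₃ = 2.888 − 0.02·34.656 = 2.19488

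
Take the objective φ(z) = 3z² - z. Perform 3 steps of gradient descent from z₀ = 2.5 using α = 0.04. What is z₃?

φ′(z) = 6z - 1
z₁ = 2.5 − 0.04·14 = 1.94
z₂ = 1.94 − 0.04·10.64 = 1.5144
z₃ = 1.5144 − 0.04·8.0864 = 1.190944

1.190944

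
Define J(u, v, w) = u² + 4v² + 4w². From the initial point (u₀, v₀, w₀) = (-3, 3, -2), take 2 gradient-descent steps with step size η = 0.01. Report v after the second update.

2.5392

∇J = (2u, 8v, 8w)
(u₁, v₁, w₁) = (-3, 3, -2) − 0.01·(-6, 24, -16) = (-2.94, 2.76, -1.84)
(u₂, v₂, w₂) = (-2.94, 2.76, -1.84) − 0.01·(-5.88, 22.08, -14.72) = (-2.8812, 2.5392, -1.6928)
v = 2.5392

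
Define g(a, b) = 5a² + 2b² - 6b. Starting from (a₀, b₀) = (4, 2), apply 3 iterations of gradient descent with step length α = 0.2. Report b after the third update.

∇g = (10a, 4b - 6)
(a₁, b₁) = (4, 2) − 0.2·(40, 2) = (-4, 1.6)
(a₂, b₂) = (-4, 1.6) − 0.2·(-40, 0.4) = (4, 1.52)
(a₃, b₃) = (4, 1.52) − 0.2·(40, 0.08) = (-4, 1.504)
b = 1.504

1.504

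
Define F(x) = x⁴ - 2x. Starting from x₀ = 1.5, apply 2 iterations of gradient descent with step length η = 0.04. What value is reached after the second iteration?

0.94002176

F′(x) = 4x³ - 2
x₁ = 1.5 − 0.04·11.5 = 1.04
x₂ = 1.04 − 0.04·2.499456 = 0.94002176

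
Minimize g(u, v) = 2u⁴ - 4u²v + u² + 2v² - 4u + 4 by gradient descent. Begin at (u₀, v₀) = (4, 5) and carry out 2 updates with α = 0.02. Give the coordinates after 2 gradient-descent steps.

∇g = (8u³ - 8uv + 2u - 4, -4u² + 4v)
Step 1: at (4, 5), ∇g = (356, -44) → (4, 5) − 0.02·(356, -44) = (-3.12, 5.88)
Step 2: at (-3.12, 5.88), ∇g = (-106.445824, -15.4176) → (-3.12, 5.88) − 0.02·(-106.445824, -15.4176) = (-0.99108352, 6.188352)

(-0.99108352, 6.188352)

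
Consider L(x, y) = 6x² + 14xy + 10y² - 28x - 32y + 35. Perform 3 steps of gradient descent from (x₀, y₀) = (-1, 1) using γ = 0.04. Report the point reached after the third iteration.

(0.186432, 1.614016)

∇L = (12x + 14y - 28, 14x + 20y - 32)
(x₁, y₁) = (-1, 1) − 0.04·(-26, -26) = (0.04, 2.04)
(x₂, y₂) = (0.04, 2.04) − 0.04·(1.04, 9.36) = (-0.0016, 1.6656)
(x₃, y₃) = (-0.0016, 1.6656) − 0.04·(-4.7008, 1.2896) = (0.186432, 1.614016)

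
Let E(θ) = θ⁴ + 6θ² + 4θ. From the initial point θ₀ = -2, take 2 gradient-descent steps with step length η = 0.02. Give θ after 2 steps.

E′(θ) = 4θ³ + 12θ + 4
θ₁ = -2 − 0.02·(-52) = -0.96
θ₂ = -0.96 − 0.02·(-11.058944) = -0.73882112

-0.73882112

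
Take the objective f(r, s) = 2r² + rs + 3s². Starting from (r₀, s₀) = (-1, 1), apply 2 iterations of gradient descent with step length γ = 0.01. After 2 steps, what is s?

∇f = (4r + s, r + 6s)
Step 1: at (-1, 1), ∇f = (-3, 5) → (-1, 1) − 0.01·(-3, 5) = (-0.97, 0.95)
Step 2: at (-0.97, 0.95), ∇f = (-2.93, 4.73) → (-0.97, 0.95) − 0.01·(-2.93, 4.73) = (-0.9407, 0.9027)
s = 0.9027

0.9027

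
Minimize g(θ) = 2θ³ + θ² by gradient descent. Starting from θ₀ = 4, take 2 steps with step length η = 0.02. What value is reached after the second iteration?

1.400832

g′(θ) = 6θ² + 2θ
Step 1: g′(4) = 104; θ₁ = 4 − 0.02·104 = 1.92
Step 2: g′(1.92) = 25.9584; θ₂ = 1.92 − 0.02·25.9584 = 1.400832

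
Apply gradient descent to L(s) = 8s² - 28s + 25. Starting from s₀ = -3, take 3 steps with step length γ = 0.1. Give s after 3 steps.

2.776

L′(s) = 16s - 28
s₁ = -3 − 0.1·(-76) = 4.6
s₂ = 4.6 − 0.1·45.6 = 0.04
s₃ = 0.04 − 0.1·(-27.36) = 2.776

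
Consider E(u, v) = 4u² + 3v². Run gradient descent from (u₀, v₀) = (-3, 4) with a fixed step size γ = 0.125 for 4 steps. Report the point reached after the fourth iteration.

(0, 0.015625)

∇E = (8u, 6v)
(u₁, v₁) = (-3, 4) − 0.125·(-24, 24) = (0, 1)
(u₂, v₂) = (0, 1) − 0.125·(0, 6) = (0, 0.25)
(u₃, v₃) = (0, 0.25) − 0.125·(0, 1.5) = (0, 0.0625)
(u₄, v₄) = (0, 0.0625) − 0.125·(0, 0.375) = (0, 0.015625)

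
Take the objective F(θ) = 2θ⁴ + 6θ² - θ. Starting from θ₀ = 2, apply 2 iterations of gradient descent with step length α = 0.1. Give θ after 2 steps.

F′(θ) = 8θ³ + 12θ - 1
Step 1: F′(2) = 87; θ₁ = 2 − 0.1·87 = -6.7
Step 2: F′(-6.7) = -2487.504; θ₂ = -6.7 − 0.1·(-2487.504) = 242.0504

242.0504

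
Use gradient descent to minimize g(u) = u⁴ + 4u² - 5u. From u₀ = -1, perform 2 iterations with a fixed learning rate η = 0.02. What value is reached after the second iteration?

g′(u) = 4u³ + 8u - 5
Step 1: g′(-1) = -17; u₁ = -1 − 0.02·(-17) = -0.66
Step 2: g′(-0.66) = -11.429984; u₂ = -0.66 − 0.02·(-11.429984) = -0.43140032

-0.43140032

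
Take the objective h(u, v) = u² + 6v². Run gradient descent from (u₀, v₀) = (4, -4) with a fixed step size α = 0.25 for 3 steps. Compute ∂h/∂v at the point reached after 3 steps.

384

∇h = (2u, 12v)
(u₁, v₁) = (4, -4) − 0.25·(8, -48) = (2, 8)
(u₂, v₂) = (2, 8) − 0.25·(4, 96) = (1, -16)
(u₃, v₃) = (1, -16) − 0.25·(2, -192) = (0.5, 32)
∂h/∂v at (0.5, 32) = 384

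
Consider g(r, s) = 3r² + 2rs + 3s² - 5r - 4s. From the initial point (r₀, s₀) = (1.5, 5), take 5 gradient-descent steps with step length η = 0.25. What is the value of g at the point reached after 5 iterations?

55.1875

∇g = (6r + 2s - 5, 2r + 6s - 4)
Step 1: at (1.5, 5), ∇g = (14, 29) → (1.5, 5) − 0.25·(14, 29) = (-2, -2.25)
Step 2: at (-2, -2.25), ∇g = (-21.5, -21.5) → (-2, -2.25) − 0.25·(-21.5, -21.5) = (3.375, 3.125)
Step 3: at (3.375, 3.125), ∇g = (21.5, 21.5) → (3.375, 3.125) − 0.25·(21.5, 21.5) = (-2, -2.25)
Step 4: at (-2, -2.25), ∇g = (-21.5, -21.5) → (-2, -2.25) − 0.25·(-21.5, -21.5) = (3.375, 3.125)
Step 5: at (3.375, 3.125), ∇g = (21.5, 21.5) → (3.375, 3.125) − 0.25·(21.5, 21.5) = (-2, -2.25)
g(-2, -2.25) = 55.1875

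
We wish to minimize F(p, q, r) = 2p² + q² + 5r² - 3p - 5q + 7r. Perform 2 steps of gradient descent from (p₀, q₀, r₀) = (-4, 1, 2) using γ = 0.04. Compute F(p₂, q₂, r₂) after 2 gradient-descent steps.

∇F = (4p - 3, 2q - 5, 10r + 7)
(p₁, q₁, r₁) = (-4, 1, 2) − 0.04·(-19, -3, 27) = (-3.24, 1.12, 0.92)
(p₂, q₂, r₂) = (-3.24, 1.12, 0.92) − 0.04·(-15.96, -2.76, 16.2) = (-2.6016, 1.2304, 0.272)
F(-2.6016, 1.2304, 0.272) = 18.97724928

18.97724928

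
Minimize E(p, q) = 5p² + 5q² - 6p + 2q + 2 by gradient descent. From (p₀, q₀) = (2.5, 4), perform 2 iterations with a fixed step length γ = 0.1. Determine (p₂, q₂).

(0.6, -0.2)

∇E = (10p - 6, 10q + 2)
Step 1: at (2.5, 4), ∇E = (19, 42) → (2.5, 4) − 0.1·(19, 42) = (0.6, -0.2)
Step 2: at (0.6, -0.2), ∇E = (0, 0) → (0.6, -0.2) − 0.1·(0, 0) = (0.6, -0.2)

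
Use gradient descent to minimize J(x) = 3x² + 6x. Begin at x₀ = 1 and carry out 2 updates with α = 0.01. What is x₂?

J′(x) = 6x + 6
Step 1: J′(1) = 12; x₁ = 1 − 0.01·12 = 0.88
Step 2: J′(0.88) = 11.28; x₂ = 0.88 − 0.01·11.28 = 0.7672

0.7672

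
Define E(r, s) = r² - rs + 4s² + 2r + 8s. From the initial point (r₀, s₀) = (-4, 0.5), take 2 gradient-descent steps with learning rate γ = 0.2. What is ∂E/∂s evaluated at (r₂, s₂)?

∇E = (2r - s + 2, -r + 8s + 8)
(r₁, s₁) = (-4, 0.5) − 0.2·(-6.5, 16) = (-2.7, -2.7)
(r₂, s₂) = (-2.7, -2.7) − 0.2·(-0.7, -10.9) = (-2.56, -0.52)
∂E/∂s at (-2.56, -0.52) = 6.4

6.4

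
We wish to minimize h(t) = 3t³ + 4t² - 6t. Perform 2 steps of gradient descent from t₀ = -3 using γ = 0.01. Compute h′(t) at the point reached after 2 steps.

h′(t) = 9t² + 8t - 6
Step 1: h′(-3) = 51; t₁ = -3 − 0.01·51 = -3.51
Step 2: h′(-3.51) = 76.8009; t₂ = -3.51 − 0.01·76.8009 = -4.278009
h′(t) at (-4.278009) = 124.488177036729

124.488177036729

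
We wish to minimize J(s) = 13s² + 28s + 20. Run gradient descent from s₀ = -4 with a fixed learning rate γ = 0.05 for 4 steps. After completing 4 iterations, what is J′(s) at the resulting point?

-0.6156

J′(s) = 26s + 28
Step 1: J′(-4) = -76; s₁ = -4 − 0.05·(-76) = -0.2
Step 2: J′(-0.2) = 22.8; s₂ = -0.2 − 0.05·22.8 = -1.34
Step 3: J′(-1.34) = -6.84; s₃ = -1.34 − 0.05·(-6.84) = -0.998
Step 4: J′(-0.998) = 2.052; s₄ = -0.998 − 0.05·2.052 = -1.1006
J′(s) at (-1.1006) = -0.6156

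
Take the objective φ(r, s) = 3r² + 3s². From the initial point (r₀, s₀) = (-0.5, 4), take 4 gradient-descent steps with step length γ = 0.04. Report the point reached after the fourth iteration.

(-0.16681088, 1.33448704)

∇φ = (6r, 6s)
(r₁, s₁) = (-0.5, 4) − 0.04·(-3, 24) = (-0.38, 3.04)
(r₂, s₂) = (-0.38, 3.04) − 0.04·(-2.28, 18.24) = (-0.2888, 2.3104)
(r₃, s₃) = (-0.2888, 2.3104) − 0.04·(-1.7328, 13.8624) = (-0.219488, 1.755904)
(r₄, s₄) = (-0.219488, 1.755904) − 0.04·(-1.316928, 10.535424) = (-0.16681088, 1.33448704)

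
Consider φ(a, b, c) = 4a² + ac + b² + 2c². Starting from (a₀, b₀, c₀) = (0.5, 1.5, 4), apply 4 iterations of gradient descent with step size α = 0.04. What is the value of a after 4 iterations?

-0.17533952

∇φ = (8a + c, 2b, a + 4c)
(a₁, b₁, c₁) = (0.5, 1.5, 4) − 0.04·(8, 3, 16.5) = (0.18, 1.38, 3.34)
(a₂, b₂, c₂) = (0.18, 1.38, 3.34) − 0.04·(4.78, 2.76, 13.54) = (-0.0112, 1.2696, 2.7984)
(a₃, b₃, c₃) = (-0.0112, 1.2696, 2.7984) − 0.04·(2.7088, 2.5392, 11.1824) = (-0.119552, 1.168032, 2.351104)
(a₄, b₄, c₄) = (-0.119552, 1.168032, 2.351104) − 0.04·(1.394688, 2.336064, 9.284864) = (-0.17533952, 1.07458944, 1.97970944)
a = -0.17533952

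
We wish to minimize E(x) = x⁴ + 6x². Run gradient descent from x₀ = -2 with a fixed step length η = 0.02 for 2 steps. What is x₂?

-0.61428224

E′(x) = 4x³ + 12x
x₁ = -2 − 0.02·(-56) = -0.88
x₂ = -0.88 − 0.02·(-13.285888) = -0.61428224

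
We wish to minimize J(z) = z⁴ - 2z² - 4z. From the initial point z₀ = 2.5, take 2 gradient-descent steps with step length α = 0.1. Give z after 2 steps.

2.30115

J′(z) = 4z³ - 4z - 4
z₁ = 2.5 − 0.1·48.5 = -2.35
z₂ = -2.35 − 0.1·(-46.5115) = 2.30115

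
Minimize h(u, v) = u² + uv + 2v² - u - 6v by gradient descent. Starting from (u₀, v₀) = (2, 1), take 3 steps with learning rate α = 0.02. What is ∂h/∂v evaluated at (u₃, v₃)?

-0.212128

∇h = (2u + v - 1, u + 4v - 6)
Step 1: at (2, 1), ∇h = (4, 0) → (2, 1) − 0.02·(4, 0) = (1.92, 1)
Step 2: at (1.92, 1), ∇h = (3.84, -0.08) → (1.92, 1) − 0.02·(3.84, -0.08) = (1.8432, 1.0016)
Step 3: at (1.8432, 1.0016), ∇h = (3.688, -0.1504) → (1.8432, 1.0016) − 0.02·(3.688, -0.1504) = (1.76944, 1.004608)
∂h/∂v at (1.76944, 1.004608) = -0.212128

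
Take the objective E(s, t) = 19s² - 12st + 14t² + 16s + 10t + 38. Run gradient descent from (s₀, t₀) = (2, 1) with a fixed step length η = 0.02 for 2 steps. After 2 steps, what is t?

0.2128

∇E = (38s - 12t + 16, -12s + 28t + 10)
Step 1: at (2, 1), ∇E = (80, 14) → (2, 1) − 0.02·(80, 14) = (0.4, 0.72)
Step 2: at (0.4, 0.72), ∇E = (22.56, 25.36) → (0.4, 0.72) − 0.02·(22.56, 25.36) = (-0.0512, 0.2128)
t = 0.2128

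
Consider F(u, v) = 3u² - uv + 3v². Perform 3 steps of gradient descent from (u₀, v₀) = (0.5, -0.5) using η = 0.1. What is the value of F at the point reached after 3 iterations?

∇F = (6u - v, -u + 6v)
Step 1: at (0.5, -0.5), ∇F = (3.5, -3.5) → (0.5, -0.5) − 0.1·(3.5, -3.5) = (0.15, -0.15)
Step 2: at (0.15, -0.15), ∇F = (1.05, -1.05) → (0.15, -0.15) − 0.1·(1.05, -1.05) = (0.045, -0.045)
Step 3: at (0.045, -0.045), ∇F = (0.315, -0.315) → (0.045, -0.045) − 0.1·(0.315, -0.315) = (0.0135, -0.0135)
F(0.0135, -0.0135) = 0.00127575

0.00127575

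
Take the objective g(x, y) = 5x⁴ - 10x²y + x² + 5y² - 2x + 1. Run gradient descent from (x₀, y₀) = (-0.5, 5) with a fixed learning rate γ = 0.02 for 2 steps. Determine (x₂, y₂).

(-2.4719524, 3.62642)

∇g = (20x³ - 20xy + 2x - 2, -10x² + 10y)
Step 1: at (-0.5, 5), ∇g = (44.5, 47.5) → (-0.5, 5) − 0.02·(44.5, 47.5) = (-1.39, 4.05)
Step 2: at (-1.39, 4.05), ∇g = (54.09762, 21.179) → (-1.39, 4.05) − 0.02·(54.09762, 21.179) = (-2.4719524, 3.62642)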